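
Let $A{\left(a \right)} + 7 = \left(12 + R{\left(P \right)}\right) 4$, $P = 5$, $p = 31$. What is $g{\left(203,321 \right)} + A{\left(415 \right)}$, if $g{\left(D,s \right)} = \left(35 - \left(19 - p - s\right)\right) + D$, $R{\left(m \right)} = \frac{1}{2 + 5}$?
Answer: $\frac{4288}{7} \approx 612.57$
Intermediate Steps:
$R{\left(m \right)} = \frac{1}{7}$
$A{\left(a \right)} = \frac{291}{7}$ ($A{\left(a \right)} = -7 + \left(12 + \frac{1}{7}\right) 4 = -7 + \frac{85}{7} \cdot 4 = -7 + \frac{340}{7} = \frac{291}{7}$)
$g{\left(D,s \right)} = 47 + D + s$ ($g{\left(D,s \right)} = \left(35 + \left(\left(31 + s\right) - 19\right)\right) + D = \left(35 + \left(12 + s\right)\right) + D = \left(47 + s\right) + D = 47 + D + s$)
$g{\left(203,321 \right)} + A{\left(415 \right)} = \left(47 + 203 + 321\right) + \frac{291}{7} = 571 + \frac{291}{7} = \frac{4288}{7}$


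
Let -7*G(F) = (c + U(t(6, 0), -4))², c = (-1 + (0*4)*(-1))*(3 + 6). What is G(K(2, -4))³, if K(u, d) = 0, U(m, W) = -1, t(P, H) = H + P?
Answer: -1000000/343 ≈ -2915.5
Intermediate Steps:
c = -9 (c = (-1 + 0*(-1))*9 = (-1 + 0)*9 = -1*9 = -9)
G(F) = -100/7 (G(F) = -(-9 - 1)²/7 = -⅐*(-10)² = -⅐*100 = -100/7)
G(K(2, -4))³ = (-100/7)³ = -1000000/343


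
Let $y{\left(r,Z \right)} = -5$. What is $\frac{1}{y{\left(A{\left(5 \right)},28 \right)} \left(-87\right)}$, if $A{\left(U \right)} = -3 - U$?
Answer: $\frac{1}{435} \approx 0.0022989$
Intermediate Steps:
$\frac{1}{y{\left(A{\left(5 \right)},28 \right)} \left(-87\right)} = \frac{1}{\left(-5\right) \left(-87\right)} = \frac{1}{435}$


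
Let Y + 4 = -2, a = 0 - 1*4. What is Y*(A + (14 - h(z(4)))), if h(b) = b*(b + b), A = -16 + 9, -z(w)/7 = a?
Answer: 9366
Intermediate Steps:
a = -4 (a = 0 - 4 = -4)
Y = -6 (Y = -4 - 2 = -6)
z(w) = 28 (z(w) = -7*(-4) = 28)
A = -7
h(b) = 2*b² (h(b) = b*(2*b) = 2*b²)
Y*(A + (14 - h(z(4)))) = -6*(-7 + (14 - 2*28²)) = -6*(-7 + (14 - 2*784)) = -6*(-7 + (14 - 1*1568)) = -6*(-7 + (14 - 1568)) = -6*(-7 - 1554) = -6*(-1561) = 9366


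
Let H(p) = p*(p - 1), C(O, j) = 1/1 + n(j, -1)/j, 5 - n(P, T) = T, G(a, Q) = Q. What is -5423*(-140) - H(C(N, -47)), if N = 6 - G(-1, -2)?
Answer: 1677117226/2209 ≈ 7.5922e+5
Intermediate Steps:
N = 8 (N = 6 - 1*(-2) = 6 + 2 = 8)
n(P, T) = 5 - T
C(O, j) = 1 + 6/j (C(O, j) = 1/1 + (5 - 1*(-1))/j = 1*1 + (5 + 1)/j = 1 + 6/j)
H(p) = p*(-1 + p)
-5423*(-140) - H(C(N, -47)) = -5423*(-140) - (6 - 47)/(-47)*(-1 + (6 - 47)/(-47)) = 759220 - (-1/47*(-41))*(-1 - 1/47*(-41)) = 759220 - 41*(-1 + 41/47)/47 = 759220 - 41*(-6)/(47*47) = 759220 - 1*(-246/2209) = 759220 + 246/2209 = 1677117226/2209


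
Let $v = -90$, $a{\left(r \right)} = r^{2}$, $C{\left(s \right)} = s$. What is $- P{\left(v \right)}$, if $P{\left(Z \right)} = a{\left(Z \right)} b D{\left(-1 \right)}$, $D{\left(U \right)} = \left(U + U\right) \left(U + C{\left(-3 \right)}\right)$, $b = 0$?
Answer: $0$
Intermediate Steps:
$D{\left(U \right)} = 2 U \left(-3 + U\right)$ ($D{\left(U \right)} = \left(U + U\right) \left(U - 3\right) = 2 U \left(-3 + U\right)$)
$P{\left(Z \right)} = 0$ ($P{\left(Z \right)} = Z^{2} \cdot 0 \cdot 2 \left(-1\right) \left(-3 - 1\right) = 0 \cdot 2 \left(-1\right) \left(-4\right) = 0 \cdot 8 = 0$)
$- P{\left(v \right)} = \left(-1\right) 0 = 0$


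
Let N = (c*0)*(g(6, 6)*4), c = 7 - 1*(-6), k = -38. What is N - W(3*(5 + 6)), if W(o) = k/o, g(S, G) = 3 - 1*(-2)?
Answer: 38/33 ≈ 1.1515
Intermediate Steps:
g(S, G) = 5 (g(S, G) = 3 + 2 = 5)
c = 13 (c = 7 + 6 = 13)
W(o) = -38/o
N = 0 (N = (13*0)*(5*4) = 0*20 = 0)
N - W(3*(5 + 6)) = 0 - (-38)/(3*(5 + 6)) = 0 - (-38)/(3*11) = 0 - (-38)/33 = 0 - 1*(-38/33) = 0 + 38/33 = 38/33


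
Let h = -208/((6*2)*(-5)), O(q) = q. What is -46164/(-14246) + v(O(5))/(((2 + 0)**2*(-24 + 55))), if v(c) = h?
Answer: 10825729/3312195 ≈ 3.2684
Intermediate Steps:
h = 52/15 (h = -208/(12*(-5)) = -208/(-60) = -208*(-1/60) = 52/15 ≈ 3.4667)
v(c) = 52/15
-46164/(-14246) + v(O(5))/(((2 + 0)**2*(-24 + 55))) = -46164/(-14246) + 52/(15*(((2 + 0)**2*(-24 + 55)))) = -46164*(-1/14246) + 52/(15*((2**2*31))) = 23082/7123 + 52/(15*((4*31))) = 23082/7123 + (52/15)/124 = 23082/7123 + (52/15)*(1/124) = 23082/7123 + 13/465 = 10825729/3312195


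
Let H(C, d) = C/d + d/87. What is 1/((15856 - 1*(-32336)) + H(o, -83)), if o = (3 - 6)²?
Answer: 7221/347986760 ≈ 2.0751e-5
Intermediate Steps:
o = 9 (o = (-3)² = 9)
H(C, d) = d/87 + C/d (H(C, d) = C/d + d*(1/87) = C/d + d/87 = d/87 + C/d)
1/((15856 - 1*(-32336)) + H(o, -83)) = 1/((15856 - 1*(-32336)) + ((1/87)*(-83) + 9/(-83))) = 1/((15856 + 32336) + (-83/87 + 9*(-1/83))) = 1/(48192 + (-83/87 - 9/83)) = 1/(48192 - 7672/7221) = 1/(347986760/7221) = 7221/347986760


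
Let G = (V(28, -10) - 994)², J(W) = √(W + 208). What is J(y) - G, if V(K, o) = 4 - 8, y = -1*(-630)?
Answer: -996004 + √838 ≈ -9.9598e+5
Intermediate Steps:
y = 630
J(W) = √(208 + W)
V(K, o) = -4
G = 996004 (G = (-4 - 994)² = (-998)² = 996004)
J(y) - G = √(208 + 630) - 1*996004 = √838 - 996004 = -996004 + √838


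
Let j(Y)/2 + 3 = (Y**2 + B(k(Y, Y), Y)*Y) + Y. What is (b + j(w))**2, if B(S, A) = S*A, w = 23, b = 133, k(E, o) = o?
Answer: 653569225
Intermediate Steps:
B(S, A) = A*S
j(Y) = -6 + 2*Y + 2*Y**2 + 2*Y**3 (j(Y) = -6 + 2*((Y**2 + (Y*Y)*Y) + Y) = -6 + 2*((Y**2 + Y**2*Y) + Y) = -6 + 2*((Y**2 + Y**3) + Y) = -6 + 2*(Y + Y**2 + Y**3) = -6 + (2*Y + 2*Y**2 + 2*Y**3) = -6 + 2*Y + 2*Y**2 + 2*Y**3)
(b + j(w))**2 = (133 + (-6 + 2*23 + 2*23**2 + 2*23**3))**2 = (133 + (-6 + 46 + 2*529 + 2*12167))**2 = (133 + (-6 + 46 + 1058 + 24334))**2 = (133 + 25432)**2 = 25565**2 = 653569225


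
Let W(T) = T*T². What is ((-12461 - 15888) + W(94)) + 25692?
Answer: 827927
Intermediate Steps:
W(T) = T³
((-12461 - 15888) + W(94)) + 25692 = ((-12461 - 15888) + 94³) + 25692 = (-28349 + 830584) + 25692 = 802235 + 25692 = 827927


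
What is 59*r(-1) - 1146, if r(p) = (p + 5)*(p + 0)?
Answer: -1382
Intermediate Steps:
r(p) = p*(5 + p) (r(p) = (5 + p)*p = p*(5 + p))
59*r(-1) - 1146 = 59*(-(5 - 1)) - 1146 = 59*(-1*4) - 1146 = 59*(-4) - 1146 = -236 - 1146 = -1382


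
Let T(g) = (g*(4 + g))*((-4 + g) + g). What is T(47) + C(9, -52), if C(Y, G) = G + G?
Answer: 215626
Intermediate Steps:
C(Y, G) = 2*G
T(g) = g*(-4 + 2*g)*(4 + g) (T(g) = (g*(4 + g))*(-4 + 2*g) = g*(-4 + 2*g)*(4 + g))
T(47) + C(9, -52) = 2*47*(-8 + 47² + 2*47) + 2*(-52) = 2*47*(-8 + 2209 + 94) - 104 = 2*47*2295 - 104 = 215730 - 104 = 215626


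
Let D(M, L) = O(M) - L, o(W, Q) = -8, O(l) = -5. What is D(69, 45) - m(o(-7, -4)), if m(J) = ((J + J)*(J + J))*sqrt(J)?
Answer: -50 - 512*I*sqrt(2) ≈ -50.0 - 724.08*I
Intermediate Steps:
m(J) = 4*J**(5/2) (m(J) = ((2*J)*(2*J))*sqrt(J) = (4*J**2)*sqrt(J) = 4*J**(5/2))
D(M, L) = -5 - L
D(69, 45) - m(o(-7, -4)) = (-5 - 1*45) - 4*(-8)**(5/2) = (-5 - 45) - 4*128*I*sqrt(2) = -50 - 512*I*sqrt(2)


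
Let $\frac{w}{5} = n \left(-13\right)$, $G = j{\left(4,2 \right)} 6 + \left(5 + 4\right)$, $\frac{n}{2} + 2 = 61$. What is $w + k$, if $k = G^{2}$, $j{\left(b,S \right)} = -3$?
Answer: $-7589$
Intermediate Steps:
$n = 118$ ($n = -4 + 2 \cdot 61 = -4 + 122 = 118$)
$G = -9$ ($G = \left(-3\right) 6 + \left(5 + 4\right) = -18 + 9 = -9$)
$k = 81$ ($k = \left(-9\right)^{2} = 81$)
$w = -7670$ ($w = 5 \cdot 118 \left(-13\right) = 5 \left(-1534\right) = -7670$)
$w + k = -7670 + 81 = -7589$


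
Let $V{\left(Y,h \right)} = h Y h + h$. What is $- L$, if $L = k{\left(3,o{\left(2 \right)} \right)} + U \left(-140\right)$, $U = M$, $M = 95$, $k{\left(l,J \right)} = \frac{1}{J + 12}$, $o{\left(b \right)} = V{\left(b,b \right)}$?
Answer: $\frac{292599}{22} \approx 13300.0$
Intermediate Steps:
$V{\left(Y,h \right)} = h + Y h^{2}$ ($V{\left(Y,h \right)} = Y h h + h = Y h^{2} + h = h + Y h^{2}$)
$o{\left(b \right)} = b \left(1 + b^{2}\right)$ ($o{\left(b \right)} = b \left(1 + b b\right) = b \left(1 + b^{2}\right)$)
$k{\left(l,J \right)} = \frac{1}{12 + J}$
$U = 95$
$L = - \frac{292599}{22}$ ($L = \frac{1}{12 + \left(2 + 2^{3}\right)} + 95 \left(-140\right) = \frac{1}{12 + \left(2 + 8\right)} - 13300 = \frac{1}{12 + 10} - 13300 = \frac{1}{22} - 13300 = - \frac{292599}{22} \approx -13300.0$)
$- L = \left(-1\right) \left(- \frac{292599}{22}\right) = \frac{292599}{22}$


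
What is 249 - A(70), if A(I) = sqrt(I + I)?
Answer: 249 - 2*sqrt(35) ≈ 237.17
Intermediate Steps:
A(I) = sqrt(2)*sqrt(I) (A(I) = sqrt(2*I) = sqrt(2)*sqrt(I))
249 - A(70) = 249 - sqrt(2)*sqrt(70) = 249 - 2*sqrt(35)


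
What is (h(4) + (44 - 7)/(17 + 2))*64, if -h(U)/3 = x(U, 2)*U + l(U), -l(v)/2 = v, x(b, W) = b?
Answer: -26816/19 ≈ -1411.4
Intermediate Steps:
l(v) = -2*v
h(U) = -3*U² + 6*U (h(U) = -3*(U*U - 2*U) = -3*(U² - 2*U) = -3*U² + 6*U)
(h(4) + (44 - 7)/(17 + 2))*64 = (3*4*(2 - 1*4) + (44 - 7)/(17 + 2))*64 = (3*4*(2 - 4) + 37/19)*64 = (3*4*(-2) + 37*(1/19))*64 = (-24 + 37/19)*64 = -419/19*64 = -26816/19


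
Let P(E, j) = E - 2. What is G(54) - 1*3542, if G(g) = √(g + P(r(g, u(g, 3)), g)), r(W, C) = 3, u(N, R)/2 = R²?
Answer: -3542 + √55 ≈ -3534.6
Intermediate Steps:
u(N, R) = 2*R²
P(E, j) = -2 + E
G(g) = √(1 + g) (G(g) = √(g + (-2 + 3)) = √(g + 1) = √(1 + g))
G(54) - 1*3542 = √(1 + 54) - 1*3542 = √55 - 3542 = -3542 + √55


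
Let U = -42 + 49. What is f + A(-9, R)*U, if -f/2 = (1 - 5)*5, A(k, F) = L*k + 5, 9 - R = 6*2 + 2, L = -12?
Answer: 831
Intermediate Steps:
R = -5 (R = 9 - (6*2 + 2) = 9 - (12 + 2) = 9 - 1*14 = 9 - 14 = -5)
A(k, F) = 5 - 12*k (A(k, F) = -12*k + 5 = 5 - 12*k)
f = 40 (f = -2*(1 - 5)*5 = -(-8)*5 = -2*(-20) = 40)
U = 7
f + A(-9, R)*U = 40 + (5 - 12*(-9))*7 = 40 + (5 + 108)*7 = 40 + 113*7 = 40 + 791 = 831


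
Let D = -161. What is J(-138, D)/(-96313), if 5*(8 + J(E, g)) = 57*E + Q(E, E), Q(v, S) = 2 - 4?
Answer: 7908/481565 ≈ 0.016421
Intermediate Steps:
Q(v, S) = -2
J(E, g) = -42/5 + 57*E/5 (J(E, g) = -8 + (57*E - 2)/5 = -8 + (-2 + 57*E)/5 = -8 + (-2/5 + 57*E/5) = -42/5 + 57*E/5)
J(-138, D)/(-96313) = (-42/5 + (57/5)*(-138))/(-96313) = (-42/5 - 7866/5)*(-1/96313) = -7908/5*(-1/96313) = 7908/481565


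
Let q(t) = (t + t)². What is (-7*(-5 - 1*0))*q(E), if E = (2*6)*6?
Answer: 725760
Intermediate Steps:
E = 72 (E = 12*6 = 72)
q(t) = 4*t² (q(t) = (2*t)² = 4*t²)
(-7*(-5 - 1*0))*q(E) = (-7*(-5 - 1*0))*(4*72²) = (-7*(-5 + 0))*(4*5184) = -7*(-5)*20736 = 35*20736 = 725760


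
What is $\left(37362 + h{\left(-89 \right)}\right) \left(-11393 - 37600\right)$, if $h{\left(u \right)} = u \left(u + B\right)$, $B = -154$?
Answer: $-2890048077$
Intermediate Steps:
$h{\left(u \right)} = u \left(-154 + u\right)$ ($h{\left(u \right)} = u \left(u - 154\right) = u \left(-154 + u\right)$)
$\left(37362 + h{\left(-89 \right)}\right) \left(-11393 - 37600\right) = \left(37362 - 89 \left(-154 - 89\right)\right) \left(-11393 - 37600\right) = \left(37362 - -21627\right) \left(-48993\right) = \left(37362 + 21627\right) \left(-48993\right) = 58989 \left(-48993\right) = -2890048077$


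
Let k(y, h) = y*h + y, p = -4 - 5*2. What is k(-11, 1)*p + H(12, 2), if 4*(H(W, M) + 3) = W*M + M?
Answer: 623/2 ≈ 311.50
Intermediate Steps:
p = -14 (p = -4 - 10 = -14)
H(W, M) = -3 + M/4 + M*W/4 (H(W, M) = -3 + (W*M + M)/4 = -3 + (M*W + M)/4 = -3 + (M + M*W)/4 = -3 + (M/4 + M*W/4) = -3 + M/4 + M*W/4)
k(y, h) = y + h*y (k(y, h) = h*y + y = y + h*y)
k(-11, 1)*p + H(12, 2) = -11*(1 + 1)*(-14) + (-3 + (¼)*2 + (¼)*2*12) = -11*2*(-14) + (-3 + ½ + 6) = -22*(-14) + 7/2 = 308 + 7/2 = 623/2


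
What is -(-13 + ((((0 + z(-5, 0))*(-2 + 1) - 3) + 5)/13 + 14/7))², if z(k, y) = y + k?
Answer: -18496/169 ≈ -109.44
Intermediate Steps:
z(k, y) = k + y
-(-13 + ((((0 + z(-5, 0))*(-2 + 1) - 3) + 5)/13 + 14/7))² = -(-13 + ((((0 + (-5 + 0))*(-2 + 1) - 3) + 5)/13 + 14/7))² = -(-13 + ((((0 - 5)*(-1) - 3) + 5)*(1/13) + 14*(⅐)))² = -(-13 + (((-5*(-1) - 3) + 5)*(1/13) + 2))² = -(-13 + (((5 - 3) + 5)*(1/13) + 2))² = -(-13 + ((2 + 5)*(1/13) + 2))² = -(-13 + (7*(1/13) + 2))² = -(-13 + (7/13 + 2))² = -(-13 + 33/13)² = -(-136/13)² = -1*18496/169 = -18496/169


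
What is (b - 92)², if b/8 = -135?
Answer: 1373584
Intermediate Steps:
b = -1080 (b = 8*(-135) = -1080)
(b - 92)² = (-1080 - 92)² = (-1172)² = 1373584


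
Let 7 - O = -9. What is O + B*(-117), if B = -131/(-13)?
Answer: -1163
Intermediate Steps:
B = 131/13 (B = -131*(-1/13) = 131/13 ≈ 10.077)
O = 16 (O = 7 - 1*(-9) = 7 + 9 = 16)
O + B*(-117) = 16 + (131/13)*(-117) = 16 - 1179 = -1163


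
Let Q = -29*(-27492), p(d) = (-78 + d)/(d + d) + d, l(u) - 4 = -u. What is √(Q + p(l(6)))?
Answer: √797286 ≈ 892.91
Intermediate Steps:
l(u) = 4 - u
p(d) = d + (-78 + d)/(2*d) (p(d) = (-78 + d)/((2*d)) + d = (-78 + d)*(1/(2*d)) + d = (-78 + d)/(2*d) + d = d + (-78 + d)/(2*d))
Q = 797268
√(Q + p(l(6))) = √(797268 + (½ + (4 - 1*6) - 39/(4 - 1*6))) = √(797268 + (½ + (4 - 6) - 39/(4 - 6))) = √(797268 + (½ - 2 - 39/(-2))) = √(797268 + (½ - 2 - 39*(-½))) = √(797268 + (½ - 2 + 39/2)) = √(797268 + 18) = √797286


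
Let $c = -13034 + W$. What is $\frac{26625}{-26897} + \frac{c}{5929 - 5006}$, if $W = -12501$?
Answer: $- \frac{54722290}{1909687} \approx -28.655$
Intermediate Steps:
$c = -25535$ ($c = -13034 - 12501 = -25535$)
$\frac{26625}{-26897} + \frac{c}{5929 - 5006} = \frac{26625}{-26897} - \frac{25535}{5929 - 5006} = 26625 \left(- \frac{1}{26897}\right) - \frac{25535}{923} = - \frac{26625}{26897} - \frac{25535}{923} = - \frac{54722290}{1909687}$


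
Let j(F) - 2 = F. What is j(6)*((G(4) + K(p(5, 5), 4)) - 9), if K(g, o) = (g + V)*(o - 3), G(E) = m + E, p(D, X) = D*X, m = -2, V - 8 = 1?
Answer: 216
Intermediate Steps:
V = 9 (V = 8 + 1 = 9)
j(F) = 2 + F
G(E) = -2 + E
K(g, o) = (-3 + o)*(9 + g) (K(g, o) = (g + 9)*(o - 3) = (9 + g)*(-3 + o) = (-3 + o)*(9 + g))
j(6)*((G(4) + K(p(5, 5), 4)) - 9) = (2 + 6)*(((-2 + 4) + (-27 - 15*5 + 9*4 + (5*5)*4)) - 9) = 8*((2 + (-27 - 3*25 + 36 + 25*4)) - 9) = 8*((2 + (-27 - 75 + 36 + 100)) - 9) = 8*((2 + 34) - 9) = 8*(36 - 9) = 8*27 = 216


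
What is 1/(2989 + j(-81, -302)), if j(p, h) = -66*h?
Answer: 1/22921 ≈ 4.3628e-5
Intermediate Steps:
1/(2989 + j(-81, -302)) = 1/(2989 - 66*(-302)) = 1/(2989 + 19932) = 1/22921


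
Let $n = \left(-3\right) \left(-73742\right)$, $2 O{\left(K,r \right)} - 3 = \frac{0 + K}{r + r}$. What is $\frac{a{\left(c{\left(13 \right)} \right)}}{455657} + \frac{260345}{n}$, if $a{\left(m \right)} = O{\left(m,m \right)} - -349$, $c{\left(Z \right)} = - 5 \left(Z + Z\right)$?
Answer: $\frac{237411233369}{201606350964} \approx 1.1776$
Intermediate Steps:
$c{\left(Z \right)} = - 10 Z$ ($c{\left(Z \right)} = - 5 \cdot 2 Z = - 10 Z$)
$O{\left(K,r \right)} = \frac{3}{2} + \frac{K}{4 r}$ ($O{\left(K,r \right)} = \frac{3}{2} + \frac{\left(0 + K\right) \frac{1}{r + r}}{2} = \frac{3}{2} + \frac{K \frac{1}{2 r}}{2} = \frac{3}{2} + \frac{\frac{1}{2} K \frac{1}{r}}{2} = \frac{3}{2} + \frac{K}{4 r}$)
$n = 221226$
$a{\left(m \right)} = \frac{1403}{4}$ ($a{\left(m \right)} = \frac{m + 6 m}{4 m} - -349 = \frac{7 m}{4 m} + 349 = \frac{7}{4} + 349 = \frac{1403}{4}$)
$\frac{a{\left(c{\left(13 \right)} \right)}}{455657} + \frac{260345}{n} = \frac{1403}{4 \cdot 455657} + \frac{260345}{221226} = \frac{1403}{4} \cdot \frac{1}{455657} + 260345 \cdot \frac{1}{221226} = \frac{1403}{1822628} + \frac{260345}{221226} = \frac{237411233369}{201606350964}$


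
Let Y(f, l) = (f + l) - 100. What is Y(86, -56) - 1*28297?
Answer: -28367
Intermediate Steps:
Y(f, l) = -100 + f + l
Y(86, -56) - 1*28297 = (-100 + 86 - 56) - 1*28297 = -70 - 28297 = -28367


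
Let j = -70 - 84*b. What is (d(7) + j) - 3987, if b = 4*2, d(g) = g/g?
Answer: -4728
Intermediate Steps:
d(g) = 1
b = 8
j = -742 (j = -70 - 84*8 = -70 - 672 = -742)
(d(7) + j) - 3987 = (1 - 742) - 3987 = -741 - 3987 = -4728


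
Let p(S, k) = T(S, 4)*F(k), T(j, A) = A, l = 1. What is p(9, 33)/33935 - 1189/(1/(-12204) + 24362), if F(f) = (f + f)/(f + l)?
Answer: -757438343256/15592624705915 ≈ -0.048577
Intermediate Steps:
F(f) = 2*f/(1 + f) (F(f) = (f + f)/(f + 1) = (2*f)/(1 + f) = 2*f/(1 + f))
p(S, k) = 8*k/(1 + k) (p(S, k) = 4*(2*k/(1 + k)) = 8*k/(1 + k))
p(9, 33)/33935 - 1189/(1/(-12204) + 24362) = (8*33/(1 + 33))/33935 - 1189/(1/(-12204) + 24362) = (8*33/34)*(1/33935) - 1189/(-1/12204 + 24362) = (8*33*(1/34))*(1/33935) - 1189/297313847/12204 = (132/17)*(1/33935) - 1189*12204/297313847 = 12/52445 - 14510556/297313847 = -757438343256/15592624705915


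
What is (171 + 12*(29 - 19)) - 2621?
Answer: -2330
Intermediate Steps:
(171 + 12*(29 - 19)) - 2621 = (171 + 12*10) - 2621 = (171 + 120) - 2621 = 291 - 2621 = -2330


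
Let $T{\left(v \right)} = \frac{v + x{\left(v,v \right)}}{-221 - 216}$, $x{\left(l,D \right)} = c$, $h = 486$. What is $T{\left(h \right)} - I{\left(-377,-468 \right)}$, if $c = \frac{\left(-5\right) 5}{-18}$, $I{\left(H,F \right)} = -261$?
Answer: $\frac{2044253}{7866} \approx 259.88$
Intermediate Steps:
$c = \frac{25}{18}$ ($c = \left(-25\right) \left(- \frac{1}{18}\right) = \frac{25}{18} \approx 1.3889$)
$x{\left(l,D \right)} = \frac{25}{18}$
$T{\left(v \right)} = - \frac{25}{7866} - \frac{v}{437}$ ($T{\left(v \right)} = \frac{v + \frac{25}{18}}{-221 - 216} = \frac{\frac{25}{18} + v}{-437} = \left(\frac{25}{18} + v\right) \left(- \frac{1}{437}\right) = - \frac{25}{7866} - \frac{v}{437}$)
$T{\left(h \right)} - I{\left(-377,-468 \right)} = \left(- \frac{25}{7866} - \frac{486}{437}\right) - -261 = \left(- \frac{25}{7866} - \frac{486}{437}\right) + 261 = - \frac{8773}{7866} + 261 = \frac{2044253}{7866}$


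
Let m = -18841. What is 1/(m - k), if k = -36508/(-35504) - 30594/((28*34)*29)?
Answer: -312562/5888955675 ≈ -5.3076e-5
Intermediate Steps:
k = -24967/312562 (k = -36508*(-1/35504) - 30594/(952*29) = 9127/8876 - 30594/27608 = 9127/8876 - 30594*1/27608 = 9127/8876 - 15297/13804 = -24967/312562 ≈ -0.079879)
1/(m - k) = 1/(-18841 - 1*(-24967/312562)) = 1/(-18841 + 24967/312562) = 1/(-5888955675/312562) = -312562/5888955675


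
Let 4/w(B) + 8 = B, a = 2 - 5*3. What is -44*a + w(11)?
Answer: 1720/3 ≈ 573.33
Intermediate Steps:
a = -13 (a = 2 - 15 = -13)
w(B) = 4/(-8 + B)
-44*a + w(11) = -44*(-13) + 4/(-8 + 11) = 572 + 4/3 = 1720/3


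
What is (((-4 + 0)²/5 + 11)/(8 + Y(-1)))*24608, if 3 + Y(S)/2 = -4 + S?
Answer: -218396/5 ≈ -43679.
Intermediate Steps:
Y(S) = -14 + 2*S (Y(S) = -6 + 2*(-4 + S) = -6 + (-8 + 2*S) = -14 + 2*S)
(((-4 + 0)²/5 + 11)/(8 + Y(-1)))*24608 = (((-4 + 0)²/5 + 11)/(8 + (-14 + 2*(-1))))*24608 = (((-4)²*(⅕) + 11)/(8 + (-14 - 2)))*24608 = ((16*(⅕) + 11)/(8 - 16))*24608 = ((16/5 + 11)/(-8))*24608 = ((71/5)*(-⅛))*24608 = -71/40*24608 = -218396/5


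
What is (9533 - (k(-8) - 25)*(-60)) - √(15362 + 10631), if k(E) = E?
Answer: 7553 - √25993 ≈ 7391.8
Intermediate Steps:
(9533 - (k(-8) - 25)*(-60)) - √(15362 + 10631) = (9533 - (-8 - 25)*(-60)) - √(15362 + 10631) = (9533 - (-33)*(-60)) - √25993 = (9533 - 1*1980) - √25993 = (9533 - 1980) - √25993 = 7553 - √25993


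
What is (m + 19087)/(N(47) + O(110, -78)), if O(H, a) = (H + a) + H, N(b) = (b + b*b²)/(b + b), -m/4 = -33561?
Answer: 153331/1247 ≈ 122.96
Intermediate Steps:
m = 134244 (m = -4*(-33561) = 134244)
N(b) = (b + b³)/(2*b) (N(b) = (b + b³)/((2*b)) = (b + b³)*(1/(2*b)) = (b + b³)/(2*b))
O(H, a) = a + 2*H
(m + 19087)/(N(47) + O(110, -78)) = (134244 + 19087)/((½ + (½)*47²) + (-78 + 2*110)) = 153331/((½ + (½)*2209) + (-78 + 220)) = 153331/((½ + 2209/2) + 142) = 153331/(1105 + 142) = 153331/1247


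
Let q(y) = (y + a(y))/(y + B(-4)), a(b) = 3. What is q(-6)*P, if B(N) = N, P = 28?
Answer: 42/5 ≈ 8.4000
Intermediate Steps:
q(y) = (3 + y)/(-4 + y) (q(y) = (y + 3)/(y - 4) = (3 + y)/(-4 + y))
q(-6)*P = ((3 - 6)/(-4 - 6))*28 = (-3/(-10))*28 = -⅒*(-3)*28 = (3/10)*28 = 42/5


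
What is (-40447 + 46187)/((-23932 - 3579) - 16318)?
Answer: -140/1069 ≈ -0.13096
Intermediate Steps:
(-40447 + 46187)/((-23932 - 3579) - 16318) = 5740/(-27511 - 16318) = 5740/(-43829) = 5740*(-1/43829) = -140/1069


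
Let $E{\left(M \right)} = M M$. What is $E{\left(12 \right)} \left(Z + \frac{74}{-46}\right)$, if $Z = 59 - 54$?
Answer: $\frac{11232}{23} \approx 488.35$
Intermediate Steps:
$E{\left(M \right)} = M^{2}$
$Z = 5$
$E{\left(12 \right)} \left(Z + \frac{74}{-46}\right) = 12^{2} \left(5 + \frac{74}{-46}\right) = 144 \left(5 + 74 \left(- \frac{1}{46}\right)\right) = 144 \left(5 - \frac{37}{23}\right) = 144 \cdot \frac{78}{23} = \frac{11232}{23}$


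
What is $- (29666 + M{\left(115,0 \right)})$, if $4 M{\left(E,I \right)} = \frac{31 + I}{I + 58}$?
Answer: $- \frac{6882543}{232} \approx -29666.0$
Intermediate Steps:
$M{\left(E,I \right)} = \frac{31 + I}{4 \left(58 + I\right)}$ ($M{\left(E,I \right)} = \frac{\left(31 + I\right) \frac{1}{I + 58}}{4} = \frac{\left(31 + I\right) \frac{1}{58 + I}}{4} = \frac{\frac{1}{58 + I} \left(31 + I\right)}{4} = \frac{31 + I}{4 \left(58 + I\right)}$)
$- (29666 + M{\left(115,0 \right)}) = - (29666 + \frac{31 + 0}{4 \left(58 + 0\right)}) = - (29666 + \frac{1}{4} \cdot \frac{1}{58} \cdot 31) = - (29666 + \frac{31}{232}) = \left(-1\right) \frac{6882543}{232} = - \frac{6882543}{232}$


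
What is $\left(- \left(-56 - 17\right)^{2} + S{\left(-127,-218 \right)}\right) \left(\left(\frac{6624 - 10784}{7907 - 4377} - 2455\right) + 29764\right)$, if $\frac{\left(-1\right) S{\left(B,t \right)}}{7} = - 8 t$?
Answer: $- \frac{169050734957}{353} \approx -4.789 \cdot 10^{8}$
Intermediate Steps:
$S{\left(B,t \right)} = 56 t$ ($S{\left(B,t \right)} = - 7 \left(- 8 t\right) = 56 t$)
$\left(- \left(-56 - 17\right)^{2} + S{\left(-127,-218 \right)}\right) \left(\left(\frac{6624 - 10784}{7907 - 4377} - 2455\right) + 29764\right) = \left(- \left(-56 - 17\right)^{2} + 56 \left(-218\right)\right) \left(\left(\frac{6624 - 10784}{7907 - 4377} - 2455\right) + 29764\right) = \left(- \left(-73\right)^{2} - 12208\right) \left(\left(- \frac{4160}{3530} - 2455\right) + 29764\right) = \left(\left(-1\right) 5329 - 12208\right) \left(\left(\left(-4160\right) \frac{1}{3530} - 2455\right) + 29764\right) = \left(-5329 - 12208\right) \left(\left(- \frac{416}{353} - 2455\right) + 29764\right) = - 17537 \left(- \frac{867031}{353} + 29764\right) = \left(-17537\right) \frac{9639661}{353} = - \frac{169050734957}{353}$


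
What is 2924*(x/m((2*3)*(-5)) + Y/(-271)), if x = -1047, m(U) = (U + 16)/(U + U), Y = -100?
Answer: -24887362840/1897 ≈ -1.3119e+7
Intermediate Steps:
m(U) = (16 + U)/(2*U) (m(U) = (16 + U)/((2*U)) = (16 + U)*(1/(2*U)) = (16 + U)/(2*U))
2924*(x/m((2*3)*(-5)) + Y/(-271)) = 2924*(-1047*(-60/(16 + (2*3)*(-5))) - 100/(-271)) = 2924*(-1047*(-60/(16 + 6*(-5))) - 100*(-1/271)) = 2924*(-1047*(-60/(16 - 30)) + 100/271) = 2924*(-1047/((½)*(-1/30)*(-14)) + 100/271) = 2924*(-1047/7/30 + 100/271) = 2924*(-1047*30/7 + 100/271) = 2924*(-31410/7 + 100/271) = 2924*(-8511410/1897) = -24887362840/1897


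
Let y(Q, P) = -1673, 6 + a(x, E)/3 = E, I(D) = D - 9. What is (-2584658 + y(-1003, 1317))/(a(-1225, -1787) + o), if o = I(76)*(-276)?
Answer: 2586331/23871 ≈ 108.35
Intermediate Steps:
I(D) = -9 + D
a(x, E) = -18 + 3*E
o = -18492 (o = (-9 + 76)*(-276) = 67*(-276) = -18492)
(-2584658 + y(-1003, 1317))/(a(-1225, -1787) + o) = (-2584658 - 1673)/((-18 + 3*(-1787)) - 18492) = -2586331/((-18 - 5361) - 18492) = -2586331/(-5379 - 18492) = -2586331/(-23871) = -2586331*(-1/23871) = 2586331/23871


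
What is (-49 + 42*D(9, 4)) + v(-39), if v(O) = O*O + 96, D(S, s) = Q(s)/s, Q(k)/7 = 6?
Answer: 2009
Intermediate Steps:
Q(k) = 42 (Q(k) = 7*6 = 42)
D(S, s) = 42/s
v(O) = 96 + O² (v(O) = O² + 96 = 96 + O²)
(-49 + 42*D(9, 4)) + v(-39) = (-49 + 42*(42/4)) + (96 + (-39)²) = (-49 + 42*(42*(¼))) + (96 + 1521) = (-49 + 42*(21/2)) + 1617 = (-49 + 441) + 1617 = 392 + 1617 = 2009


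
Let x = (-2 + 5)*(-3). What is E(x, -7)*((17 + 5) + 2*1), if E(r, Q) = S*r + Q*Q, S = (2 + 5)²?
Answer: -9408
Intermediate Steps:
S = 49 (S = 7² = 49)
x = -9 (x = 3*(-3) = -9)
E(r, Q) = Q² + 49*r (E(r, Q) = 49*r + Q*Q = 49*r + Q² = Q² + 49*r)
E(x, -7)*((17 + 5) + 2*1) = ((-7)² + 49*(-9))*((17 + 5) + 2*1) = (49 - 441)*(22 + 2) = -392*24 = -9408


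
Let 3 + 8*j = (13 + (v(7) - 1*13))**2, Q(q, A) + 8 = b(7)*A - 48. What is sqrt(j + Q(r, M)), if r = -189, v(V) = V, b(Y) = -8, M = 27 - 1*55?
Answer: sqrt(695)/2 ≈ 13.181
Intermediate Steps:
M = -28 (M = 27 - 55 = -28)
Q(q, A) = -56 - 8*A (Q(q, A) = -8 + (-8*A - 48) = -8 + (-48 - 8*A) = -56 - 8*A)
j = 23/4 (j = -3/8 + (13 + (7 - 1*13))**2/8 = -3/8 + (13 + (7 - 13))**2/8 = -3/8 + (13 - 6)**2/8 = -3/8 + (1/8)*7**2 = -3/8 + (1/8)*49 = -3/8 + 49/8 = 23/4 ≈ 5.7500)
sqrt(j + Q(r, M)) = sqrt(23/4 + (-56 - 8*(-28))) = sqrt(23/4 + (-56 + 224)) = sqrt(23/4 + 168) = sqrt(695/4) = sqrt(695)/2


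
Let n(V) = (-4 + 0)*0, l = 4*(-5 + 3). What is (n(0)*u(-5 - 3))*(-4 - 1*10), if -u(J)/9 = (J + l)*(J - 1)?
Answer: 0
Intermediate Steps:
l = -8 (l = 4*(-2) = -8)
u(J) = -9*(-1 + J)*(-8 + J) (u(J) = -9*(J - 8)*(J - 1) = -9*(-8 + J)*(-1 + J) = -9*(-1 + J)*(-8 + J))
n(V) = 0 (n(V) = -4*0 = 0)
(n(0)*u(-5 - 3))*(-4 - 1*10) = (0*(-72 - 9*(-5 - 3)² + 81*(-5 - 3)))*(-4 - 1*10) = (0*(-72 - 9*(-8)² + 81*(-8)))*(-4 - 10) = (0*(-72 - 9*64 - 648))*(-14) = (0*(-72 - 576 - 648))*(-14) = (0*(-1296))*(-14) = 0*(-14) = 0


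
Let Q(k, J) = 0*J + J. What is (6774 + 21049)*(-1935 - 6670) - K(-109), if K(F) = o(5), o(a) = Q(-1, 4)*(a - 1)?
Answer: -239416931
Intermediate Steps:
Q(k, J) = J (Q(k, J) = 0 + J = J)
o(a) = -4 + 4*a (o(a) = 4*(a - 1) = 4*(-1 + a) = -4 + 4*a)
K(F) = 16 (K(F) = -4 + 4*5 = -4 + 20 = 16)
(6774 + 21049)*(-1935 - 6670) - K(-109) = (6774 + 21049)*(-1935 - 6670) - 1*16 = 27823*(-8605) - 16 = -239416915 - 16 = -239416931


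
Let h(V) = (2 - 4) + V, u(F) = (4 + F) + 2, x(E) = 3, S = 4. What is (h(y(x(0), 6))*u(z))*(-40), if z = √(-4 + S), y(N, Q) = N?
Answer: -240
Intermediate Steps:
z = 0 (z = √(-4 + 4) = √0 = 0)
u(F) = 6 + F
h(V) = -2 + V
(h(y(x(0), 6))*u(z))*(-40) = ((-2 + 3)*(6 + 0))*(-40) = (1*6)*(-40) = 6*(-40) = -240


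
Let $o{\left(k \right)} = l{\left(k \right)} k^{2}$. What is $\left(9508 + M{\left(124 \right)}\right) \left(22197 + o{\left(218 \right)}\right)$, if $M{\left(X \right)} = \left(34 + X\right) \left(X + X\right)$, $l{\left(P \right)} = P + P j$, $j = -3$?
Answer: $-1007840016764$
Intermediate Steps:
$l{\left(P \right)} = - 2 P$ ($l{\left(P \right)} = P + P \left(-3\right) = P - 3 P = - 2 P$)
$M{\left(X \right)} = 2 X \left(34 + X\right)$ ($M{\left(X \right)} = \left(34 + X\right) 2 X = 2 X \left(34 + X\right)$)
$o{\left(k \right)} = - 2 k^{3}$ ($o{\left(k \right)} = - 2 k k^{2} = - 2 k^{3}$)
$\left(9508 + M{\left(124 \right)}\right) \left(22197 + o{\left(218 \right)}\right) = \left(9508 + 2 \cdot 124 \left(34 + 124\right)\right) \left(22197 - 2 \cdot 218^{3}\right) = \left(9508 + 2 \cdot 124 \cdot 158\right) \left(22197 - 20720464\right) = \left(9508 + 39184\right) \left(22197 - 20720464\right) = 48692 \left(-20698267\right) = -1007840016764$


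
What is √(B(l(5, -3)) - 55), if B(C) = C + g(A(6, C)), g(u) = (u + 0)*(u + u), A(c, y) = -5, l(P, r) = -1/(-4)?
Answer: I*√19/2 ≈ 2.1795*I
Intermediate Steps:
l(P, r) = ¼ (l(P, r) = -1*(-¼) = ¼)
g(u) = 2*u² (g(u) = u*(2*u) = 2*u²)
B(C) = 50 + C (B(C) = C + 2*(-5)² = C + 2*25 = C + 50 = 50 + C)
√(B(l(5, -3)) - 55) = √((50 + ¼) - 55) = √(201/4 - 55) = √(-19/4) = I*√19/2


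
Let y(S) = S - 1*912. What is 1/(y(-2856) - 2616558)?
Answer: -1/2620326 ≈ -3.8163e-7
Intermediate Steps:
y(S) = -912 + S (y(S) = S - 912 = -912 + S)
1/(y(-2856) - 2616558) = 1/((-912 - 2856) - 2616558) = 1/(-3768 - 2616558) = 1/(-2620326) = -1/2620326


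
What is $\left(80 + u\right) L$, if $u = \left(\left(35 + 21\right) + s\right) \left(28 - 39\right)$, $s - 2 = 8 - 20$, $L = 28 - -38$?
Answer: $-28116$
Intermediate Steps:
$L = 66$ ($L = 28 + 38 = 66$)
$s = -10$ ($s = 2 + \left(8 - 20\right) = 2 - 12 = -10$)
$u = -506$ ($u = \left(\left(35 + 21\right) - 10\right) \left(28 - 39\right) = \left(56 - 10\right) \left(-11\right) = 46 \left(-11\right) = -506$)
$\left(80 + u\right) L = \left(80 - 506\right) 66 = \left(-426\right) 66 = -28116$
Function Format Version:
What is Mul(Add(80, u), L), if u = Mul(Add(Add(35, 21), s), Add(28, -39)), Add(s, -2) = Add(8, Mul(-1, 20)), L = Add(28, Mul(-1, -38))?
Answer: -28116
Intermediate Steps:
L = 66 (L = Add(28, 38) = 66)
s = -10 (s = Add(2, Add(8, Mul(-1, 20))) = Add(2, Add(8, -20)) = Add(2, -12) = -10)
u = -506 (u = Mul(Add(Add(35, 21), -10), Add(28, -39)) = Mul(Add(56, -10), -11) = Mul(46, -11) = -506)
Mul(Add(80, u), L) = Mul(Add(80, -506), 66) = Mul(-426, 66) = -28116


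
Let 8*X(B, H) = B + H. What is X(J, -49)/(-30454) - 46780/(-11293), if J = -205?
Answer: 5699986691/1375668088 ≈ 4.1434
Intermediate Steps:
X(B, H) = B/8 + H/8 (X(B, H) = (B + H)/8 = B/8 + H/8)
X(J, -49)/(-30454) - 46780/(-11293) = ((1/8)*(-205) + (1/8)*(-49))/(-30454) - 46780/(-11293) = (-205/8 - 49/8)*(-1/30454) - 46780*(-1/11293) = -127/4*(-1/30454) + 46780/11293 = 127/121816 + 46780/11293 = 5699986691/1375668088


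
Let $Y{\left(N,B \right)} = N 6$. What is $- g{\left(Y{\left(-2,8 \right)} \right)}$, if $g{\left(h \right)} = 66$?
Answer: $-66$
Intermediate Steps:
$Y{\left(N,B \right)} = 6 N$
$- g{\left(Y{\left(-2,8 \right)} \right)} = \left(-1\right) 66 = -66$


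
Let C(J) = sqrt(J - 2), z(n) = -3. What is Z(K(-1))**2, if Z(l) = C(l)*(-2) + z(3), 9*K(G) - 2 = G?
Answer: 13/9 + 4*I*sqrt(17) ≈ 1.4444 + 16.492*I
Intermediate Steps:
K(G) = 2/9 + G/9
C(J) = sqrt(-2 + J)
Z(l) = -3 - 2*sqrt(-2 + l) (Z(l) = sqrt(-2 + l)*(-2) - 3 = -2*sqrt(-2 + l) - 3 = -3 - 2*sqrt(-2 + l))
Z(K(-1))**2 = (-3 - 2*sqrt(-2 + (2/9 + (1/9)*(-1))))**2 = (-3 - 2*sqrt(-2 + (2/9 - 1/9)))**2 = (-3 - 2*sqrt(-2 + 1/9))**2 = (-3 - 2*I*sqrt(17)/3)**2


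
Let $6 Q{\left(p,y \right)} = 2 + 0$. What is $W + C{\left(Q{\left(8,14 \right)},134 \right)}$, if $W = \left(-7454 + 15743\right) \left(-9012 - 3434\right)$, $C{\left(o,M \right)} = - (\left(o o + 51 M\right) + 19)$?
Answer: $- \frac{928545724}{9} \approx -1.0317 \cdot 10^{8}$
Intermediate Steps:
$Q{\left(p,y \right)} = \frac{1}{3}$ ($Q{\left(p,y \right)} = \frac{2 + 0}{6} = \frac{1}{6} \cdot 2 = \frac{1}{3}$)
$C{\left(o,M \right)} = -19 - o^{2} - 51 M$ ($C{\left(o,M \right)} = - (\left(o^{2} + 51 M\right) + 19) = - (19 + o^{2} + 51 M) = -19 - o^{2} - 51 M$)
$W = -103164894$ ($W = 8289 \left(-12446\right) = -103164894$)
$W + C{\left(Q{\left(8,14 \right)},134 \right)} = -103164894 - \frac{61678}{9} = - \frac{928545724}{9}$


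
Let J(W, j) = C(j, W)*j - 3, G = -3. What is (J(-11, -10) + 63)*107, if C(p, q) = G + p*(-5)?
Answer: -43870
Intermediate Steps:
C(p, q) = -3 - 5*p (C(p, q) = -3 + p*(-5) = -3 - 5*p)
J(W, j) = -3 + j*(-3 - 5*j) (J(W, j) = (-3 - 5*j)*j - 3 = j*(-3 - 5*j) - 3 = -3 + j*(-3 - 5*j))
(J(-11, -10) + 63)*107 = ((-3 - 1*(-10)*(3 + 5*(-10))) + 63)*107 = ((-3 - 1*(-10)*(3 - 50)) + 63)*107 = ((-3 - 1*(-10)*(-47)) + 63)*107 = ((-3 - 470) + 63)*107 = (-473 + 63)*107 = -410*107 = -43870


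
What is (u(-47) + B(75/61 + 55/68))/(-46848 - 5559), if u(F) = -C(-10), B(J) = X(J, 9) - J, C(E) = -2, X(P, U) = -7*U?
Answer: 87161/72461412 ≈ 0.0012029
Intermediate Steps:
B(J) = -63 - J (B(J) = -7*9 - J = -63 - J)
u(F) = 2 (u(F) = -1*(-2) = 2)
(u(-47) + B(75/61 + 55/68))/(-46848 - 5559) = (2 + (-63 - (75/61 + 55/68)))/(-46848 - 5559) = (2 + (-63 - (75*(1/61) + 55*(1/68))))/(-52407) = (2 + (-63 - (75/61 + 55/68)))*(-1/52407) = (2 + (-63 - 1*8455/4148))*(-1/52407) = (2 + (-63 - 8455/4148))*(-1/52407) = (2 - 269779/4148)*(-1/52407) = -261483/4148*(-1/52407) = 87161/72461412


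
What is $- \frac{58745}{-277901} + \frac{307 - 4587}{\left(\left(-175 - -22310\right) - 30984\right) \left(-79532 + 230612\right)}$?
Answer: $\frac{1963444660792}{9288194249373} \approx 0.21139$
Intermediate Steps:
$- \frac{58745}{-277901} + \frac{307 - 4587}{\left(\left(-175 - -22310\right) - 30984\right) \left(-79532 + 230612\right)} = \left(-58745\right) \left(- \frac{1}{277901}\right) + \frac{307 - 4587}{\left(\left(-175 + 22310\right) + \left(-65221 + 34237\right)\right) 151080} = \frac{58745}{277901} - \frac{4280}{\left(22135 - 30984\right) 151080} = \frac{58745}{277901} - \frac{4280}{\left(-8849\right) 151080} = \frac{58745}{277901} - \frac{4280}{-1336906920} = \frac{58745}{277901} - - \frac{107}{33422673} = \frac{58745}{277901} + \frac{107}{33422673} = \frac{1963444660792}{9288194249373}$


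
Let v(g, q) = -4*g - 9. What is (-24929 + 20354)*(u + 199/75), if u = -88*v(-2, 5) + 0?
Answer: -414739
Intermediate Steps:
v(g, q) = -9 - 4*g
u = 88 (u = -88*(-9 - 4*(-2)) + 0 = -88*(-9 + 8) + 0 = -88*(-1) + 0 = 88 + 0 = 88)
(-24929 + 20354)*(u + 199/75) = (-24929 + 20354)*(88 + 199/75) = -4575*(88 + 199*(1/75)) = -4575*(88 + 199/75) = -4575*6799/75 = -414739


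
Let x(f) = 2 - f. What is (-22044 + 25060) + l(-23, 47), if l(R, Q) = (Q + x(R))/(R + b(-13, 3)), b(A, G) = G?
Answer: 15062/5 ≈ 3012.4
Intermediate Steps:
l(R, Q) = (2 + Q - R)/(3 + R) (l(R, Q) = (Q + (2 - R))/(R + 3) = (2 + Q - R)/(3 + R))
(-22044 + 25060) + l(-23, 47) = (-22044 + 25060) + (2 + 47 - 1*(-23))/(3 - 23) = 3016 + (2 + 47 + 23)/(-20) = 3016 - 1/20*72 = 3016 - 18/5 = 15062/5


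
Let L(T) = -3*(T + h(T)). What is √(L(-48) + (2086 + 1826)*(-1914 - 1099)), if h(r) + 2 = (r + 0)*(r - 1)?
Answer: 27*I*√16178 ≈ 3434.2*I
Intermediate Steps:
h(r) = -2 + r*(-1 + r) (h(r) = -2 + (r + 0)*(r - 1) = -2 + r*(-1 + r))
L(T) = 6 - 3*T² (L(T) = -3*(T + (-2 + T² - T)) = -3*(-2 + T²) = 6 - 3*T²)
√(L(-48) + (2086 + 1826)*(-1914 - 1099)) = √((6 - 3*(-48)²) + (2086 + 1826)*(-1914 - 1099)) = √((6 - 3*2304) + 3912*(-3013)) = √((6 - 6912) - 11786856) = √(-6906 - 11786856) = √(-11793762) = 27*I*√16178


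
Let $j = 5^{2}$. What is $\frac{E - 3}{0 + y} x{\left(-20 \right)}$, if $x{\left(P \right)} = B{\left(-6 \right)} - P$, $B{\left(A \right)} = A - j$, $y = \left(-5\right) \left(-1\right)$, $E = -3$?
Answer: $\frac{66}{5} \approx 13.2$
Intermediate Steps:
$j = 25$
$y = 5$
$B{\left(A \right)} = -25 + A$ ($B{\left(A \right)} = A - 25 = -25 + A$)
$x{\left(P \right)} = -31 - P$ ($x{\left(P \right)} = \left(-25 - 6\right) - P = -31 - P$)
$\frac{E - 3}{0 + y} x{\left(-20 \right)} = \frac{-3 - 3}{0 + 5} \left(-31 - -20\right) = - \frac{6}{5} \left(-31 + 20\right) = \left(-6\right) \frac{1}{5} \left(-11\right) = \left(- \frac{6}{5}\right) \left(-11\right) = \frac{66}{5}$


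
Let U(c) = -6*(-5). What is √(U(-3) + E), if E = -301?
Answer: I*√271 ≈ 16.462*I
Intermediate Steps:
U(c) = 30
√(U(-3) + E) = √(30 - 301) = √(-271) = I*√271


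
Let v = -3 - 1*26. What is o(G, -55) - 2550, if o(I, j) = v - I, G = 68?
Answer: -2647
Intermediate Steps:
v = -29 (v = -3 - 26 = -29)
o(I, j) = -29 - I
o(G, -55) - 2550 = (-29 - 1*68) - 2550 = (-29 - 68) - 2550 = -97 - 2550 = -2647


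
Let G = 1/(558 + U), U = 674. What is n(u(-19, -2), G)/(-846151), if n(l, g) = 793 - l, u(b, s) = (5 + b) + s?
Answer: -809/846151 ≈ -0.00095609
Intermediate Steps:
G = 1/1232 (G = 1/(558 + 674) = 1/1232 ≈ 0.00081169)
u(b, s) = 5 + b + s
n(u(-19, -2), G)/(-846151) = (793 - (5 - 19 - 2))/(-846151) = (793 - 1*(-16))*(-1/846151) = (793 + 16)*(-1/846151) = 809*(-1/846151) = -809/846151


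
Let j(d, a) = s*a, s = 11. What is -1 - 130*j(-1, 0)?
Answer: -1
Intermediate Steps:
j(d, a) = 11*a
-1 - 130*j(-1, 0) = -1 - 1430*0 = -1 - 130*0 = -1 + 0 = -1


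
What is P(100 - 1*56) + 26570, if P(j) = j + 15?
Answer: 26629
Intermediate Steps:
P(j) = 15 + j
P(100 - 1*56) + 26570 = (15 + (100 - 1*56)) + 26570 = (15 + (100 - 56)) + 26570 = (15 + 44) + 26570 = 59 + 26570 = 26629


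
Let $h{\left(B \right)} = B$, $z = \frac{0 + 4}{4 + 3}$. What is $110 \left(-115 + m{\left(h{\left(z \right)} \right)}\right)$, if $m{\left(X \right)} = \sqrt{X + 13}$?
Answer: $-12650 + \frac{110 \sqrt{665}}{7} \approx -12245.0$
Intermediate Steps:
$z = \frac{4}{7} \approx 0.57143$
$m{\left(X \right)} = \sqrt{13 + X}$
$110 \left(-115 + m{\left(h{\left(z \right)} \right)}\right) = 110 \left(-115 + \sqrt{13 + \frac{4}{7}}\right) = 110 \left(-115 + \sqrt{\frac{95}{7}}\right) = 110 \left(-115 + \frac{\sqrt{665}}{7}\right) = -12650 + \frac{110 \sqrt{665}}{7}$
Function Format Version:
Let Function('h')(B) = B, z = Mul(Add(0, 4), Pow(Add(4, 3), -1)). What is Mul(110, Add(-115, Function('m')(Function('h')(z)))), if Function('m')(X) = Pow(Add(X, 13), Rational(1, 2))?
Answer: Add(-12650, Mul(Rational(110, 7), Pow(665, Rational(1, 2)))) ≈ -12245.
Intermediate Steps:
z = Rational(4, 7) (z = Mul(4, Pow(7, -1)) = Mul(4, Rational(1, 7)) = Rational(4, 7) ≈ 0.57143)
Function('m')(X) = Pow(Add(13, X), Rational(1, 2))
Mul(110, Add(-115, Function('m')(Function('h')(z)))) = Mul(110, Add(-115, Pow(Add(13, Rational(4, 7)), Rational(1, 2)))) = Mul(110, Add(-115, Pow(Rational(95, 7), Rational(1, 2)))) = Mul(110, Add(-115, Mul(Rational(1, 7), Pow(665, Rational(1, 2))))) = Add(-12650, Mul(Rational(110, 7), Pow(665, Rational(1, 2))))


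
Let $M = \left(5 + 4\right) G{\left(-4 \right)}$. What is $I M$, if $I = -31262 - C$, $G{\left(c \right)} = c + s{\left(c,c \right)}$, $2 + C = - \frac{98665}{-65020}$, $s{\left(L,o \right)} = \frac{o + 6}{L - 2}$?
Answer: $\frac{15854466147}{13004} \approx 1.2192 \cdot 10^{6}$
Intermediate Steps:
$s{\left(L,o \right)} = \frac{6 + o}{-2 + L}$
$C = - \frac{6275}{13004}$ ($C = -2 - \frac{98665}{-65020} = -2 - - \frac{19733}{13004} = -2 + \frac{19733}{13004} = - \frac{6275}{13004} \approx -0.48254$)
$G{\left(c \right)} = c + \frac{6 + c}{-2 + c}$
$I = - \frac{406524773}{13004}$ ($I = -31262 - - \frac{6275}{13004} = -31262 + \frac{6275}{13004} = - \frac{406524773}{13004} \approx -31262.0$)
$M = -39$ ($M = \left(5 + 4\right) \frac{6 + \left(-4\right)^{2} - -4}{-2 - 4} = 9 \frac{6 + 16 + 4}{-6} = 9 \left(\left(- \frac{1}{6}\right) 26\right) = 9 \left(- \frac{13}{3}\right) = -39$)
$I M = \left(- \frac{406524773}{13004}\right) \left(-39\right) = \frac{15854466147}{13004}$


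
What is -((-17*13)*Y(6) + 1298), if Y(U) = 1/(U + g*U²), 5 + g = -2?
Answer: -319529/246 ≈ -1298.9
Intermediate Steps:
g = -7 (g = -5 - 2 = -7)
Y(U) = 1/(U - 7*U²)
-((-17*13)*Y(6) + 1298) = -((-17*13)*(1/(6*(1 - 7*6))) + 1298) = -(-221/(6*(1 - 42)) + 1298) = -(-221/(6*(-41)) + 1298) = -(-221*(-1)/(6*41) + 1298) = -(-221*(-1/246) + 1298) = -(221/246 + 1298) = -1*319529/246 = -319529/246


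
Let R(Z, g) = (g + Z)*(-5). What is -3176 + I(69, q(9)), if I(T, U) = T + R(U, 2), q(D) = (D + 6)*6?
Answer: -3567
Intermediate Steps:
R(Z, g) = -5*Z - 5*g (R(Z, g) = (Z + g)*(-5) = -5*Z - 5*g)
q(D) = 36 + 6*D (q(D) = (6 + D)*6 = 36 + 6*D)
I(T, U) = -10 + T - 5*U (I(T, U) = T + (-5*U - 5*2) = T + (-5*U - 10) = T + (-10 - 5*U) = -10 + T - 5*U)
-3176 + I(69, q(9)) = -3176 + (-10 + 69 - 5*(36 + 6*9)) = -3176 + (-10 + 69 - 5*(36 + 54)) = -3176 + (-10 + 69 - 5*90) = -3176 + (-10 + 69 - 450) = -3176 - 391 = -3567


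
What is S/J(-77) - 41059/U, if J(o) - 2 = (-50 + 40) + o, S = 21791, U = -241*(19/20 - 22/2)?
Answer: -1125378131/4117485 ≈ -273.32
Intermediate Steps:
U = 48441/20 (U = -241*(19*(1/20) - 22*½) = -241*(19/20 - 11) = -241*(-201/20) = 48441/20 ≈ 2422.1)
J(o) = -8 + o (J(o) = 2 + ((-50 + 40) + o) = 2 + (-10 + o) = -8 + o)
S/J(-77) - 41059/U = 21791/(-8 - 77) - 41059/48441/20 = 21791/(-85) - 41059*20/48441 = 21791*(-1/85) - 821180/48441 = -21791/85 - 821180/48441 = -1125378131/4117485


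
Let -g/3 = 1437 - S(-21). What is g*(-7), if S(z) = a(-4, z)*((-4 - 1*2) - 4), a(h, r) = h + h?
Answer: 28497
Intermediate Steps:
a(h, r) = 2*h
S(z) = 80 (S(z) = (2*(-4))*((-4 - 1*2) - 4) = -8*((-4 - 2) - 4) = -8*(-6 - 4) = -8*(-10) = 80)
g = -4071 (g = -3*(1437 - 1*80) = -3*(1437 - 80) = -3*1357 = -4071)
g*(-7) = -4071*(-7) = 28497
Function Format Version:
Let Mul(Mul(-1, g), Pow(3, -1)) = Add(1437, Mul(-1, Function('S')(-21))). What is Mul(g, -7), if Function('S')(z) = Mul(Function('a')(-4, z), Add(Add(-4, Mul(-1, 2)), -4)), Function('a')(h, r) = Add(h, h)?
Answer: 28497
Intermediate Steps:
Function('a')(h, r) = Mul(2, h)
Function('S')(z) = 80 (Function('S')(z) = Mul(Mul(2, -4), Add(Add(-4, Mul(-1, 2)), -4)) = Mul(-8, Add(Add(-4, -2), -4)) = Mul(-8, Add(-6, -4)) = Mul(-8, -10) = 80)
g = -4071 (g = Mul(-3, Add(1437, Mul(-1, 80))) = Mul(-3, Add(1437, -80)) = Mul(-3, 1357) = -4071)
Mul(g, -7) = Mul(-4071, -7) = 28497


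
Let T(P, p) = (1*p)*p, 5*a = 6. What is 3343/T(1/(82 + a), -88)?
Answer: 3343/7744 ≈ 0.43169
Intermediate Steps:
a = 6/5 (a = (⅕)*6 = 6/5 ≈ 1.2000)
T(P, p) = p² (T(P, p) = p*p = p²)
3343/T(1/(82 + a), -88) = 3343/((-88)²) = 3343/7744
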